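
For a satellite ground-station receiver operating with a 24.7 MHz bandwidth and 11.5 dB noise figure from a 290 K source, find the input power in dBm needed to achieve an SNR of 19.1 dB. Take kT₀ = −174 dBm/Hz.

Sensitivity = −174 + 10 log₁₀(B) + NF + SNR_min
= −174 + 73.93 + 11.5 + 19.1
= −69.47 dBm → −69.5 dBm

−69.5 dBm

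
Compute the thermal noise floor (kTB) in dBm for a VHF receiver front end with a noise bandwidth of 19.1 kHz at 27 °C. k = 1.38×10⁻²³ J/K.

T = 27 °C + 273.15 = 300.15 K
P_n = kTB = 1.38×10⁻²³ × 300.15 × 1.91×10⁴ = 7.91×10⁻¹⁷ W
In dBm: 10 log₁₀(7.91×10⁻¹⁷ / 10⁻³) = −131.0 dBm

−131.0 dBm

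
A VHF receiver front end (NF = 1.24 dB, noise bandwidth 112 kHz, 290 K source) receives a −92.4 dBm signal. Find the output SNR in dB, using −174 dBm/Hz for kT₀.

Noise floor: N = −174 + 10 log₁₀(B) + NF
10 log₁₀(1.12×10⁵) = 50.49 dB
N = −174 + 50.49 + 1.24 = −122.27 dBm
SNR = P_sig − N = −92.4 − (−122.27) = 29.87 dB → 29.9 dB

29.9 dB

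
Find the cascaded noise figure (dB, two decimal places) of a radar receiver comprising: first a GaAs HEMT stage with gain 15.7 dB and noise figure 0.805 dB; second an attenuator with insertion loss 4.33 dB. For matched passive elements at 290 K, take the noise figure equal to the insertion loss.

Convert to linear (a loss of L dB is a gain of −L dB): F_i = 10^(NF_i/10), G_i = 10^(G_i,dB/10)
  Stage 1: F_1 = 10^(0.805/10) = 1.204, G_1 = 10^(15.7/10) = 37.15
  Stage 2: F_2 = 10^(4.33/10) = 2.710, G_2 = 10^(−4.33/10) = 0.3690
Friis cascade:
  F = 1.204 + (2.710 − 1)/37.15 = 1.250
NF = 10 log₁₀(1.250) = 0.97 dB

0.97 dB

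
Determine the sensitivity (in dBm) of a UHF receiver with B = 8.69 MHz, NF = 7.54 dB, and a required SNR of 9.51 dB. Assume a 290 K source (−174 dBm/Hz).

Sensitivity = −174 + 10 log₁₀(B) + NF + SNR_min
= −174 + 69.39 + 7.54 + 9.51
= −87.56 dBm → −87.6 dBm

−87.6 dBm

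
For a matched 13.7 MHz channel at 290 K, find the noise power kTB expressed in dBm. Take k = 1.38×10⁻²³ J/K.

P_n = kTB = 1.38×10⁻²³ × 290 × 1.37×10⁷ = 5.48×10⁻¹⁴ W
In dBm: 10 log₁₀(5.48×10⁻¹⁴ / 10⁻³) = −102.6 dBm

−102.6 dBm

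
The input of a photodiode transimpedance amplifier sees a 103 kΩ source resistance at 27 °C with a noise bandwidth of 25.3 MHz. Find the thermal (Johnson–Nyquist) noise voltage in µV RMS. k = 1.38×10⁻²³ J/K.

208 µV

T = 27 °C + 273.15 = 300.15 K
V_n = √(4kTRB)
4kTRB = 4 × 1.38×10⁻²³ × 300.15 × 1.03×10⁵ × 2.53×10⁷ = 4.32×10⁻⁸ V²
V_n = √(4.32×10⁻⁸) = 2.08×10⁻⁴ V = 208 µV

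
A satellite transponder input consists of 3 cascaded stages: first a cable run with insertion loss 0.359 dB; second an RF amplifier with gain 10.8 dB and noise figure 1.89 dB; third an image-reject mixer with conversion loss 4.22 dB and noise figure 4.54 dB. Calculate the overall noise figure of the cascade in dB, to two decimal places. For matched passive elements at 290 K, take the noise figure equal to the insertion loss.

2.66 dB

Convert to linear (a loss of L dB is a gain of −L dB): F_i = 10^(NF_i/10), G_i = 10^(G_i,dB/10)
  Stage 1: F_1 = 10^(0.359/10) = 1.086, G_1 = 10^(−0.359/10) = 0.9207
  Stage 2: F_2 = 10^(1.89/10) = 1.545, G_2 = 10^(10.8/10) = 12.02
  Stage 3: F_3 = 10^(4.54/10) = 2.844, G_3 = 10^(−4.22/10) = 0.3784
Friis cascade:
  F = 1.086 + (1.545 − 1)/0.9207 + (2.844 − 1)/11.07 = 1.845
NF = 10 log₁₀(1.845) = 2.66 dB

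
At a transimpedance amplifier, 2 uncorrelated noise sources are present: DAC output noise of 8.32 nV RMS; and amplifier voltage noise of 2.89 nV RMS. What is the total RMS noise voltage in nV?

Uncorrelated sources add in power (mean-square): V_tot = √(ΣV_i²)
V_tot = √[(8.32×10⁻⁹)² + (2.89×10⁻⁹)²] = 8.81×10⁻⁹ V = 8.81 nV

8.81 nV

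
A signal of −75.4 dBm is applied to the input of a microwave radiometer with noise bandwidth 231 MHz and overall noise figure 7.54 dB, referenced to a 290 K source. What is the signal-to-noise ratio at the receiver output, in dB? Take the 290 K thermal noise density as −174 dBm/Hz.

7.4 dB

Noise floor: N = −174 + 10 log₁₀(B) + NF
10 log₁₀(2.31×10⁸) = 83.64 dB
N = −174 + 83.64 + 7.54 = −82.82 dBm
SNR = P_sig − N = −75.4 − (−82.82) = 7.42 dB → 7.4 dB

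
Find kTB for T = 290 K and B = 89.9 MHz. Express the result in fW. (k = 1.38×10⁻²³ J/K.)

P_n = kTB = 1.38×10⁻²³ × 290 × 8.99×10⁷ = 3.60×10⁻¹³ W = 360 fW

360 fW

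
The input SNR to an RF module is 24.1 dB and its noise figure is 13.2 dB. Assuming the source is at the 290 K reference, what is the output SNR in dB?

10.9 dB

By definition F = SNR_in/SNR_out, so in dB: SNR_out = SNR_in − NF
SNR_out = 24.1 − 13.2 = 10.9 dB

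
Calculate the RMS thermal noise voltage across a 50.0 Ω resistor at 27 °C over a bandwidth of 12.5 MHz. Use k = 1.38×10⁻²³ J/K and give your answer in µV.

3.22 µV

T = 27 °C + 273.15 = 300.15 K
V_n = √(4kTRB)
4kTRB = 4 × 1.38×10⁻²³ × 300.15 × 5.00×10¹ × 1.25×10⁷ = 1.04×10⁻¹¹ V²
V_n = √(1.04×10⁻¹¹) = 3.22×10⁻⁶ V = 3.22 µV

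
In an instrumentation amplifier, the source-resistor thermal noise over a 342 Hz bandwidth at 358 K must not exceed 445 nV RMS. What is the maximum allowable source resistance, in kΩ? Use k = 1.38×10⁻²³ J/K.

29.3 kΩ

Johnson–Nyquist: V_n = √(4kTRB) ⇒ R = V_n² / (4kTB)
4kTB = 4 × 1.38×10⁻²³ × 358 × 3.42×10² = 6.76×10⁻¹⁸
R = (4.45×10⁻⁷)² / 6.76×10⁻¹⁸ = 2.93×10⁴ Ω = 29.3 kΩ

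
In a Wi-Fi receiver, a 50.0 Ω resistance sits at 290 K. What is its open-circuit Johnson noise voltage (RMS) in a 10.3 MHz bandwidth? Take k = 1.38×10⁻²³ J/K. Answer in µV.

2.87 µV

V_n = √(4kTRB)
4kTRB = 4 × 1.38×10⁻²³ × 290 × 5.00×10¹ × 1.03×10⁷ = 8.24×10⁻¹² V²
V_n = √(8.24×10⁻¹²) = 2.87×10⁻⁶ V = 2.87 µV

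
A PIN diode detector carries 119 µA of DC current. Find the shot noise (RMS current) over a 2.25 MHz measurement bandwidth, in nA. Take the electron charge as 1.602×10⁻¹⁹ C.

I_n = √(2qI·B)
2qI·B = 2 × 1.602×10⁻¹⁹ × 1.19×10⁻⁴ × 2.25×10⁶ = 8.58×10⁻¹⁷ A²
I_n = √(8.58×10⁻¹⁷) = 9.26×10⁻⁹ A = 9.26 nA

9.26 nA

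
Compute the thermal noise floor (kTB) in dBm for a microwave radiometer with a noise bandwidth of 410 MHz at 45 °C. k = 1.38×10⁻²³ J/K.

−87.4 dBm

T = 45 °C + 273.15 = 318.15 K
P_n = kTB = 1.38×10⁻²³ × 318.15 × 4.10×10⁸ = 1.80×10⁻¹² W
In dBm: 10 log₁₀(1.80×10⁻¹² / 10⁻³) = −87.4 dBm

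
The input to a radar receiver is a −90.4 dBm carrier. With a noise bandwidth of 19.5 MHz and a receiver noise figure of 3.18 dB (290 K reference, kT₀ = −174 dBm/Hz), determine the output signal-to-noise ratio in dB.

7.5 dB

Noise floor: N = −174 + 10 log₁₀(B) + NF
10 log₁₀(1.95×10⁷) = 72.9 dB
N = −174 + 72.9 + 3.18 = −97.92 dBm
SNR = P_sig − N = −90.4 − (−97.92) = 7.52 dB → 7.5 dB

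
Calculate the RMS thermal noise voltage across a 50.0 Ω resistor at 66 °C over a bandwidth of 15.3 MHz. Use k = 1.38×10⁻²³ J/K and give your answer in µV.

3.78 µV

T = 66 °C + 273.15 = 339.15 K
V_n = √(4kTRB)
4kTRB = 4 × 1.38×10⁻²³ × 339.15 × 5.00×10¹ × 1.53×10⁷ = 1.43×10⁻¹¹ V²
V_n = √(1.43×10⁻¹¹) = 3.78×10⁻⁶ V = 3.78 µV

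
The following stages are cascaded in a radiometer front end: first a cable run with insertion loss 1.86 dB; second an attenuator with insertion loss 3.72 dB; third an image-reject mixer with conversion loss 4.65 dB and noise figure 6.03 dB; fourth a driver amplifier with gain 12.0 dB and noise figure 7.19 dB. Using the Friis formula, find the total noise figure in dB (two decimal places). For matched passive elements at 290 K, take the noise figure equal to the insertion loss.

17.72 dB

Convert to linear (a loss of L dB is a gain of −L dB): F_i = 10^(NF_i/10), G_i = 10^(G_i,dB/10)
  Stage 1: F_1 = 10^(1.86/10) = 1.535, G_1 = 10^(−1.86/10) = 0.6516
  Stage 2: F_2 = 10^(3.72/10) = 2.355, G_2 = 10^(−3.72/10) = 0.4246
  Stage 3: F_3 = 10^(6.03/10) = 4.009, G_3 = 10^(−4.65/10) = 0.3428
  Stage 4: F_4 = 10^(7.19/10) = 5.236, G_4 = 10^(12.0/10) = 15.85
Friis cascade:
  F = 1.535 + (2.355 − 1)/0.6516 + (4.009 − 1)/0.2767 + (5.236 − 1)/0.09484 = 59.15
NF = 10 log₁₀(59.15) = 17.72 dB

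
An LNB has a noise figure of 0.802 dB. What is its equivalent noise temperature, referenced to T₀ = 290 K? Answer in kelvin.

F = 10^(0.802/10) = 1.20282
T_e = (F − 1)·T₀ = (1.20282 − 1) × 290 = 58.8 K

58.8 K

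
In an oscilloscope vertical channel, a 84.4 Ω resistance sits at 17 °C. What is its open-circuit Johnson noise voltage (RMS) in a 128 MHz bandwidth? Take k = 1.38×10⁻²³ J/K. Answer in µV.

13.2 µV

T = 17 °C + 273.15 = 290.15 K
V_n = √(4kTRB)
4kTRB = 4 × 1.38×10⁻²³ × 290.15 × 8.44×10¹ × 1.28×10⁸ = 1.73×10⁻¹⁰ V²
V_n = √(1.73×10⁻¹⁰) = 1.32×10⁻⁵ V = 13.2 µV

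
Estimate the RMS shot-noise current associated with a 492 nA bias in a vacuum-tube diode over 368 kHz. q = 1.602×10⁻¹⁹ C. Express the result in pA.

241 pA

I_n = √(2qI·B)
2qI·B = 2 × 1.602×10⁻¹⁹ × 4.92×10⁻⁷ × 3.68×10⁵ = 5.80×10⁻²⁰ A²
I_n = √(5.80×10⁻²⁰) = 2.41×10⁻¹⁰ A = 241 pA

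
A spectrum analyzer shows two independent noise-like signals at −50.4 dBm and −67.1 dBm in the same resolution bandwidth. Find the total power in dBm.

−50.3 dBm

Convert to linear, add, convert back:
P₁ = 9.12×10⁻⁹ W, P₂ = 1.95×10⁻¹⁰ W
P_tot = 9.32×10⁻⁹ W → 10 log₁₀(P_tot / 10⁻³) = −50.3 dBm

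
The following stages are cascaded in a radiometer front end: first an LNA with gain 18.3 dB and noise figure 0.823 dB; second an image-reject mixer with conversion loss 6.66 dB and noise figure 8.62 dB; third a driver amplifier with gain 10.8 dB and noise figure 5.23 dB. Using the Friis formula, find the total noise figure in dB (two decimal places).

Convert to linear (a loss of L dB is a gain of −L dB): F_i = 10^(NF_i/10), G_i = 10^(G_i,dB/10)
  Stage 1: F_1 = 10^(0.823/10) = 1.209, G_1 = 10^(18.3/10) = 67.61
  Stage 2: F_2 = 10^(8.62/10) = 7.278, G_2 = 10^(−6.66/10) = 0.2158
  Stage 3: F_3 = 10^(5.23/10) = 3.334, G_3 = 10^(10.8/10) = 12.02
Friis cascade:
  F = 1.209 + (7.278 − 1)/67.61 + (3.334 − 1)/14.59 = 1.462
NF = 10 log₁₀(1.462) = 1.65 dB

1.65 dB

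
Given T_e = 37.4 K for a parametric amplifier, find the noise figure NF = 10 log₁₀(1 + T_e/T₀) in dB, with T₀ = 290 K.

0.527 dB

F = 1 + T_e/T₀ = 1 + 37.4/290 = 1.12897
NF = 10 log₁₀(1.12897) = 0.527 dB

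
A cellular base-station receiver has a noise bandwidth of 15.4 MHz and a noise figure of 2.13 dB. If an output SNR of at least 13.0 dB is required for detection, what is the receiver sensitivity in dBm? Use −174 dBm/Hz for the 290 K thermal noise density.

Sensitivity = −174 + 10 log₁₀(B) + NF + SNR_min
= −174 + 71.88 + 2.13 + 13.0
= −86.99 dBm → −87.0 dBm

−87.0 dBm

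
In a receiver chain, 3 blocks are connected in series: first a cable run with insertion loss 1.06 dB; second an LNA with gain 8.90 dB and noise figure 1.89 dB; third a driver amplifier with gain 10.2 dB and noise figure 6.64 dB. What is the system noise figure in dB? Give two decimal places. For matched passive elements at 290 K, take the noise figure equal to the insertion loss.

4.09 dB

Convert to linear (a loss of L dB is a gain of −L dB): F_i = 10^(NF_i/10), G_i = 10^(G_i,dB/10)
  Stage 1: F_1 = 10^(1.06/10) = 1.276, G_1 = 10^(−1.06/10) = 0.7834
  Stage 2: F_2 = 10^(1.89/10) = 1.545, G_2 = 10^(8.90/10) = 7.762
  Stage 3: F_3 = 10^(6.64/10) = 4.613, G_3 = 10^(10.2/10) = 10.47
Friis cascade:
  F = 1.276 + (1.545 − 1)/0.7834 + (4.613 − 1)/6.081 = 2.567
NF = 10 log₁₀(2.567) = 4.09 dB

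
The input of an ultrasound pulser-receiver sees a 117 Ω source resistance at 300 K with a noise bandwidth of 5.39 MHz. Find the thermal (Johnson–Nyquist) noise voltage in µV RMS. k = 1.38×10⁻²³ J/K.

3.23 µV

V_n = √(4kTRB)
4kTRB = 4 × 1.38×10⁻²³ × 300 × 1.17×10² × 5.39×10⁶ = 1.04×10⁻¹¹ V²
V_n = √(1.04×10⁻¹¹) = 3.23×10⁻⁶ V = 3.23 µV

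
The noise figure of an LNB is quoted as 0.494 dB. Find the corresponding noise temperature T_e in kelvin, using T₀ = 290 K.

34.9 K

F = 10^(0.494/10) = 1.12047
T_e = (F − 1)·T₀ = (1.12047 − 1) × 290 = 34.9 K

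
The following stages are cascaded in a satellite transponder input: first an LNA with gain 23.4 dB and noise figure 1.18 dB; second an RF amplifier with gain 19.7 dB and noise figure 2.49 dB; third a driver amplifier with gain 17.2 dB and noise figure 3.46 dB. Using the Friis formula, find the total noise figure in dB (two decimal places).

Convert to linear (a loss of L dB is a gain of −L dB): F_i = 10^(NF_i/10), G_i = 10^(G_i,dB/10)
  Stage 1: F_1 = 10^(1.18/10) = 1.312, G_1 = 10^(23.4/10) = 218.8
  Stage 2: F_2 = 10^(2.49/10) = 1.774, G_2 = 10^(19.7/10) = 93.33
  Stage 3: F_3 = 10^(3.46/10) = 2.218, G_3 = 10^(17.2/10) = 52.48
Friis cascade:
  F = 1.312 + (1.774 − 1)/218.8 + (2.218 − 1)/2.042×10⁴ = 1.316
NF = 10 log₁₀(1.316) = 1.19 dB

1.19 dB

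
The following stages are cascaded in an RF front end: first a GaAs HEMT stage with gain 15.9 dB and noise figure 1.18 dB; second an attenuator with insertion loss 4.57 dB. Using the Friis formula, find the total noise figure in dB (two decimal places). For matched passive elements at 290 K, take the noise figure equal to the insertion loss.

Convert to linear (a loss of L dB is a gain of −L dB): F_i = 10^(NF_i/10), G_i = 10^(G_i,dB/10)
  Stage 1: F_1 = 10^(1.18/10) = 1.312, G_1 = 10^(15.9/10) = 38.90
  Stage 2: F_2 = 10^(4.57/10) = 2.864, G_2 = 10^(−4.57/10) = 0.3491
Friis cascade:
  F = 1.312 + (2.864 − 1)/38.90 = 1.360
NF = 10 log₁₀(1.360) = 1.34 dB

1.34 dB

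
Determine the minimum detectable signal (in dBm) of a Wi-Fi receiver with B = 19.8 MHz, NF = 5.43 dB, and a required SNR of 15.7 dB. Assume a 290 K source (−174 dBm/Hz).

−79.9 dBm

Sensitivity = −174 + 10 log₁₀(B) + NF + SNR_min
= −174 + 72.97 + 5.43 + 15.7
= −79.90 dBm → −79.9 dBm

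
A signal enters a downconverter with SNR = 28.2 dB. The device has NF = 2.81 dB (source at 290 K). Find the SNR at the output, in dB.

By definition F = SNR_in/SNR_out, so in dB: SNR_out = SNR_in − NF
SNR_out = 28.2 − 2.81 = 25.39 dB

25.39 dB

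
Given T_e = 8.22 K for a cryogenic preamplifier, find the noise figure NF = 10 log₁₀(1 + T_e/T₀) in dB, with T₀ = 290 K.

0.121 dB

F = 1 + T_e/T₀ = 1 + 8.22/290 = 1.02834
NF = 10 log₁₀(1.02834) = 0.121 dB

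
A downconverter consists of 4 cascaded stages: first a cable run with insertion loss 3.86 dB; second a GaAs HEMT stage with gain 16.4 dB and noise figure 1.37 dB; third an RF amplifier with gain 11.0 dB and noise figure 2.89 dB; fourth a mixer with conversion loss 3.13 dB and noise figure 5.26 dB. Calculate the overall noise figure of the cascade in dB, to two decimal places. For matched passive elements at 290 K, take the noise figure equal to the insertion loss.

Convert to linear (a loss of L dB is a gain of −L dB): F_i = 10^(NF_i/10), G_i = 10^(G_i,dB/10)
  Stage 1: F_1 = 10^(3.86/10) = 2.432, G_1 = 10^(−3.86/10) = 0.4111
  Stage 2: F_2 = 10^(1.37/10) = 1.371, G_2 = 10^(16.4/10) = 43.65
  Stage 3: F_3 = 10^(2.89/10) = 1.945, G_3 = 10^(11.0/10) = 12.59
  Stage 4: F_4 = 10^(5.26/10) = 3.357, G_4 = 10^(−3.13/10) = 0.4864
Friis cascade:
  F = 2.432 + (1.371 − 1)/0.4111 + (1.945 − 1)/17.95 + (3.357 − 1)/225.9 = 3.397
NF = 10 log₁₀(3.397) = 5.31 dB

5.31 dB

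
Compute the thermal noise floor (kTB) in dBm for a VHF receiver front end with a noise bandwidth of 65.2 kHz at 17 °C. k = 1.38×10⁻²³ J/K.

T = 17 °C + 273.15 = 290.15 K
P_n = kTB = 1.38×10⁻²³ × 290.15 × 6.52×10⁴ = 2.61×10⁻¹⁶ W
In dBm: 10 log₁₀(2.61×10⁻¹⁶ / 10⁻³) = −125.8 dBm

−125.8 dBm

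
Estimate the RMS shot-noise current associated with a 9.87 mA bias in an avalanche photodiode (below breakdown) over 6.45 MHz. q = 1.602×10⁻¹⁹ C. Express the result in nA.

I_n = √(2qI·B)
2qI·B = 2 × 1.602×10⁻¹⁹ × 9.87×10⁻³ × 6.45×10⁶ = 2.04×10⁻¹⁴ A²
I_n = √(2.04×10⁻¹⁴) = 1.43×10⁻⁷ A = 143 nA

143 nA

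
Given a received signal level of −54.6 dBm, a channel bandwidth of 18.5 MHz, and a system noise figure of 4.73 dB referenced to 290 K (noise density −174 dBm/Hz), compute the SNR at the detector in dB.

42.0 dB

Noise floor: N = −174 + 10 log₁₀(B) + NF
10 log₁₀(1.85×10⁷) = 72.67 dB
N = −174 + 72.67 + 4.73 = −96.60 dBm
SNR = P_sig − N = −54.6 − (−96.60) = 42.00 dB → 42.0 dB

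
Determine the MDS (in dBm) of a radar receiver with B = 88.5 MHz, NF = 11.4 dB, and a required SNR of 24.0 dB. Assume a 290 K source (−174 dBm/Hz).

Sensitivity = −174 + 10 log₁₀(B) + NF + SNR_min
= −174 + 79.47 + 11.4 + 24.0
= −59.13 dBm → −59.1 dBm

−59.1 dBm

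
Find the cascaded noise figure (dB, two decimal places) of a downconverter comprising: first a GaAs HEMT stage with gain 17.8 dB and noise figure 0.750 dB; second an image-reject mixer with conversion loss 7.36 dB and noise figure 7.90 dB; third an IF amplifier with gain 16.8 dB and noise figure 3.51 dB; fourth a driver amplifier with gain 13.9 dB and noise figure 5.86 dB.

Convert to linear (a loss of L dB is a gain of −L dB): F_i = 10^(NF_i/10), G_i = 10^(G_i,dB/10)
  Stage 1: F_1 = 10^(0.750/10) = 1.189, G_1 = 10^(17.8/10) = 60.26
  Stage 2: F_2 = 10^(7.90/10) = 6.166, G_2 = 10^(−7.36/10) = 0.1837
  Stage 3: F_3 = 10^(3.51/10) = 2.244, G_3 = 10^(16.8/10) = 47.86
  Stage 4: F_4 = 10^(5.86/10) = 3.855, G_4 = 10^(13.9/10) = 24.55
Friis cascade:
  F = 1.189 + (6.166 − 1)/60.26 + (2.244 − 1)/11.07 + (3.855 − 1)/529.7 = 1.392
NF = 10 log₁₀(1.392) = 1.44 dB

1.44 dB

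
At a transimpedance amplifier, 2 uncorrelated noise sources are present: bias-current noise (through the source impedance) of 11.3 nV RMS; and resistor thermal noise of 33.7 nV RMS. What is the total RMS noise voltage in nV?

35.5 nV

Uncorrelated sources add in power (mean-square): V_tot = √(ΣV_i²)
V_tot = √[(1.13×10⁻⁸)² + (3.37×10⁻⁸)²] = 3.55×10⁻⁸ V = 35.5 nV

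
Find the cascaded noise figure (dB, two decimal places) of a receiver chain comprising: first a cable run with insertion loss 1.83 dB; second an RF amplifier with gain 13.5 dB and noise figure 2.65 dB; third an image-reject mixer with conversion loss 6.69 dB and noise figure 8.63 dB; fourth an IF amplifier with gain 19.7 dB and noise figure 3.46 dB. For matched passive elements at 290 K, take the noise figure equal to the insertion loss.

Convert to linear (a loss of L dB is a gain of −L dB): F_i = 10^(NF_i/10), G_i = 10^(G_i,dB/10)
  Stage 1: F_1 = 10^(1.83/10) = 1.524, G_1 = 10^(−1.83/10) = 0.6561
  Stage 2: F_2 = 10^(2.65/10) = 1.841, G_2 = 10^(13.5/10) = 22.39
  Stage 3: F_3 = 10^(8.63/10) = 7.295, G_3 = 10^(−6.69/10) = 0.2143
  Stage 4: F_4 = 10^(3.46/10) = 2.218, G_4 = 10^(19.7/10) = 93.33
Friis cascade:
  F = 1.524 + (1.841 − 1)/0.6561 + (7.295 − 1)/14.69 + (2.218 − 1)/3.148 = 3.621
NF = 10 log₁₀(3.621) = 5.59 dB

5.59 dB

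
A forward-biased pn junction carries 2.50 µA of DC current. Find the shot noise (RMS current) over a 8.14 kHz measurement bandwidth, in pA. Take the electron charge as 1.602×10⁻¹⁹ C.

I_n = √(2qI·B)
2qI·B = 2 × 1.602×10⁻¹⁹ × 2.50×10⁻⁶ × 8.14×10³ = 6.52×10⁻²¹ A²
I_n = √(6.52×10⁻²¹) = 8.07×10⁻¹¹ A = 80.7 pA

80.7 pA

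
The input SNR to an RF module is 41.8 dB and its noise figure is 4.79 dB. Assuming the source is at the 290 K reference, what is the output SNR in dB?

By definition F = SNR_in/SNR_out, so in dB: SNR_out = SNR_in − NF
SNR_out = 41.8 − 4.79 = 37.01 dB

37.01 dB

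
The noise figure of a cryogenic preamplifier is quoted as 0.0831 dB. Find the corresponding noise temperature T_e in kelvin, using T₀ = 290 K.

F = 10^(0.0831/10) = 1.01932
T_e = (F − 1)·T₀ = (1.01932 − 1) × 290 = 5.60 K

5.60 K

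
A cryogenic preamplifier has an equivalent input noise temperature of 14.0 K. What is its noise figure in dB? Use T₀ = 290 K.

F = 1 + T_e/T₀ = 1 + 14.0/290 = 1.04828
NF = 10 log₁₀(1.04828) = 0.205 dB

0.205 dB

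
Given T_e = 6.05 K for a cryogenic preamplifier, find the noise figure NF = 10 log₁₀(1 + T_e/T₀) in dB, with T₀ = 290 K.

F = 1 + T_e/T₀ = 1 + 6.05/290 = 1.02086
NF = 10 log₁₀(1.02086) = 0.090 dB

0.090 dB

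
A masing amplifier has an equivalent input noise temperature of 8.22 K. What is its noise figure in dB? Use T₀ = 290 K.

F = 1 + T_e/T₀ = 1 + 8.22/290 = 1.02834
NF = 10 log₁₀(1.02834) = 0.121 dB

0.121 dB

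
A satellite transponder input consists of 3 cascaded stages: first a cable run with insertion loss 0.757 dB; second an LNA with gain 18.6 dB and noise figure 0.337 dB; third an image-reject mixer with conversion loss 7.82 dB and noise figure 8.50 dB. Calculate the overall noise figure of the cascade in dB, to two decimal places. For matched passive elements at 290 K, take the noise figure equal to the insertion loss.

Convert to linear (a loss of L dB is a gain of −L dB): F_i = 10^(NF_i/10), G_i = 10^(G_i,dB/10)
  Stage 1: F_1 = 10^(0.757/10) = 1.190, G_1 = 10^(−0.757/10) = 0.8400
  Stage 2: F_2 = 10^(0.337/10) = 1.081, G_2 = 10^(18.6/10) = 72.44
  Stage 3: F_3 = 10^(8.50/10) = 7.079, G_3 = 10^(−7.82/10) = 0.1652
Friis cascade:
  F = 1.190 + (1.081 − 1)/0.8400 + (7.079 − 1)/60.86 = 1.386
NF = 10 log₁₀(1.386) = 1.42 dB

1.42 dB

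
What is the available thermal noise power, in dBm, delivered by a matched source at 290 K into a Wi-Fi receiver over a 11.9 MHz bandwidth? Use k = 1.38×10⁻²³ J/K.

−103.2 dBm

P_n = kTB = 1.38×10⁻²³ × 290 × 1.19×10⁷ = 4.76×10⁻¹⁴ W
In dBm: 10 log₁₀(4.76×10⁻¹⁴ / 10⁻³) = −103.2 dBm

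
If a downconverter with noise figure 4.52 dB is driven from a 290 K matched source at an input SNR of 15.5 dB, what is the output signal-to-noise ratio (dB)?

10.98 dB

By definition F = SNR_in/SNR_out, so in dB: SNR_out = SNR_in − NF
SNR_out = 15.5 − 4.52 = 10.98 dB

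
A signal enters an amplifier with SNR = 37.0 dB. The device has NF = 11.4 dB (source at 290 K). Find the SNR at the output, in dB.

25.6 dB

By definition F = SNR_in/SNR_out, so in dB: SNR_out = SNR_in − NF
SNR_out = 37.0 − 11.4 = 25.6 dB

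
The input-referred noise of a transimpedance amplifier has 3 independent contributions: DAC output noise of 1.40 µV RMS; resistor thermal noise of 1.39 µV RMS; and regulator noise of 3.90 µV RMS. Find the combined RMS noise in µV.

4.37 µV

Uncorrelated sources add in power (mean-square): V_tot = √(ΣV_i²)
V_tot = √[(1.40×10⁻⁶)² + (1.39×10⁻⁶)² + (3.90×10⁻⁶)²] = 4.37×10⁻⁶ V = 4.37 µV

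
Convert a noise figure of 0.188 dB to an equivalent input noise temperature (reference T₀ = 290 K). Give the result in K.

12.8 K

F = 10^(0.188/10) = 1.04424
T_e = (F − 1)·T₀ = (1.04424 − 1) × 290 = 12.8 K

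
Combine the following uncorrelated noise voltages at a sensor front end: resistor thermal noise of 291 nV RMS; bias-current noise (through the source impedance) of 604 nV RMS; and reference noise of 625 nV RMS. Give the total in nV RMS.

Uncorrelated sources add in power (mean-square): V_tot = √(ΣV_i²)
V_tot = √[(2.91×10⁻⁷)² + (6.04×10⁻⁷)² + (6.25×10⁻⁷)²] = 9.17×10⁻⁷ V = 917 nV

917 nV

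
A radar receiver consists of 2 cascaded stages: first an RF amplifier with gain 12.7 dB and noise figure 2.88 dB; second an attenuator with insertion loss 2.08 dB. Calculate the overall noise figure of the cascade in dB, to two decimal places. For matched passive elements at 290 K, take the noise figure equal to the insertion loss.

Convert to linear (a loss of L dB is a gain of −L dB): F_i = 10^(NF_i/10), G_i = 10^(G_i,dB/10)
  Stage 1: F_1 = 10^(2.88/10) = 1.941, G_1 = 10^(12.7/10) = 18.62
  Stage 2: F_2 = 10^(2.08/10) = 1.614, G_2 = 10^(−2.08/10) = 0.6194
Friis cascade:
  F = 1.941 + (1.614 − 1)/18.62 = 1.974
NF = 10 log₁₀(1.974) = 2.95 dB

2.95 dB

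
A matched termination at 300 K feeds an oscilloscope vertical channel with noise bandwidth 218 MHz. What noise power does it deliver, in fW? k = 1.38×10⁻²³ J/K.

903 fW

P_n = kTB = 1.38×10⁻²³ × 300 × 2.18×10⁸ = 9.03×10⁻¹³ W = 903 fW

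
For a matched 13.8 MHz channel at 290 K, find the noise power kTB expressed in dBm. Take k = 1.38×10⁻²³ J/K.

−102.6 dBm

P_n = kTB = 1.38×10⁻²³ × 290 × 1.38×10⁷ = 5.52×10⁻¹⁴ W
In dBm: 10 log₁₀(5.52×10⁻¹⁴ / 10⁻³) = −102.6 dBm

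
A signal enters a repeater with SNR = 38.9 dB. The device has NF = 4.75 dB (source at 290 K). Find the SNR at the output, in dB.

By definition F = SNR_in/SNR_out, so in dB: SNR_out = SNR_in − NF
SNR_out = 38.9 − 4.75 = 34.15 dB

34.15 dB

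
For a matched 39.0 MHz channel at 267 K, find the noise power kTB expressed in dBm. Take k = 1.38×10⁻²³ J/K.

−98.4 dBm

P_n = kTB = 1.38×10⁻²³ × 267 × 3.90×10⁷ = 1.44×10⁻¹³ W
In dBm: 10 log₁₀(1.44×10⁻¹³ / 10⁻³) = −98.4 dBm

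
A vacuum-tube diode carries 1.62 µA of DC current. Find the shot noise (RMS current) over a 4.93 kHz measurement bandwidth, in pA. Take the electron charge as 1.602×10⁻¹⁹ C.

I_n = √(2qI·B)
2qI·B = 2 × 1.602×10⁻¹⁹ × 1.62×10⁻⁶ × 4.93×10³ = 2.56×10⁻²¹ A²
I_n = √(2.56×10⁻²¹) = 5.06×10⁻¹¹ A = 50.6 pA

50.6 pA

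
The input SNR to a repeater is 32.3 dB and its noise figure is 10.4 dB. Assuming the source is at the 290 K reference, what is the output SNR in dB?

21.9 dB

By definition F = SNR_in/SNR_out, so in dB: SNR_out = SNR_in − NF
SNR_out = 32.3 − 10.4 = 21.9 dB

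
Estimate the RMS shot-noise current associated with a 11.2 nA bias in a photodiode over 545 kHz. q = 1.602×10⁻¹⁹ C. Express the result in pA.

I_n = √(2qI·B)
2qI·B = 2 × 1.602×10⁻¹⁹ × 1.12×10⁻⁸ × 5.45×10⁵ = 1.96×10⁻²¹ A²
I_n = √(1.96×10⁻²¹) = 4.42×10⁻¹¹ A = 44.2 pA

44.2 pA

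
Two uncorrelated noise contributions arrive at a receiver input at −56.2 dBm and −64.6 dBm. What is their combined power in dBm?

−55.6 dBm

Convert to linear, add, convert back:
P₁ = 2.40×10⁻⁹ W, P₂ = 3.47×10⁻¹⁰ W
P_tot = 2.75×10⁻⁹ W → 10 log₁₀(P_tot / 10⁻³) = −55.6 dBm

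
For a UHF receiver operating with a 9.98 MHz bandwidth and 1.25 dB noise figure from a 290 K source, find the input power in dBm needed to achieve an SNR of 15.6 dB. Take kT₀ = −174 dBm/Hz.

Sensitivity = −174 + 10 log₁₀(B) + NF + SNR_min
= −174 + 69.99 + 1.25 + 15.6
= −87.16 dBm → −87.2 dBm

−87.2 dBm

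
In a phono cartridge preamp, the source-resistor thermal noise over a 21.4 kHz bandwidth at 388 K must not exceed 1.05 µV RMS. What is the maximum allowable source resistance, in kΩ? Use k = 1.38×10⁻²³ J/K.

Johnson–Nyquist: V_n = √(4kTRB) ⇒ R = V_n² / (4kTB)
4kTB = 4 × 1.38×10⁻²³ × 388 × 2.14×10⁴ = 4.58×10⁻¹⁶
R = (1.05×10⁻⁶)² / 4.58×10⁻¹⁶ = 2.41×10³ Ω = 2.41 kΩ

2.41 kΩ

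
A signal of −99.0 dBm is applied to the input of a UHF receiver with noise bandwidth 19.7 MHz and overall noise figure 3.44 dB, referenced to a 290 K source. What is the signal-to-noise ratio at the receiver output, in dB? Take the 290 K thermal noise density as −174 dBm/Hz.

−1.4 dB

Noise floor: N = −174 + 10 log₁₀(B) + NF
10 log₁₀(1.97×10⁷) = 72.94 dB
N = −174 + 72.94 + 3.44 = −97.62 dBm
SNR = P_sig − N = −99.0 − (−97.62) = −1.38 dB → −1.4 dB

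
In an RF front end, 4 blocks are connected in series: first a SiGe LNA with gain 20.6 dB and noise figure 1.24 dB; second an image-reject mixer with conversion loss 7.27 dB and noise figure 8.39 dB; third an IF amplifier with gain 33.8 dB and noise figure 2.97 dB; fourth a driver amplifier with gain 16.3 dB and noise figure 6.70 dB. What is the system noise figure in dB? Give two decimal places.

1.55 dB

Convert to linear (a loss of L dB is a gain of −L dB): F_i = 10^(NF_i/10), G_i = 10^(G_i,dB/10)
  Stage 1: F_1 = 10^(1.24/10) = 1.330, G_1 = 10^(20.6/10) = 114.8
  Stage 2: F_2 = 10^(8.39/10) = 6.902, G_2 = 10^(−7.27/10) = 0.1875
  Stage 3: F_3 = 10^(2.97/10) = 1.982, G_3 = 10^(33.8/10) = 2399
  Stage 4: F_4 = 10^(6.70/10) = 4.677, G_4 = 10^(16.3/10) = 42.66
Friis cascade:
  F = 1.330 + (6.902 − 1)/114.8 + (1.982 − 1)/21.53 + (4.677 − 1)/5.164×10⁴ = 1.428
NF = 10 log₁₀(1.428) = 1.55 dB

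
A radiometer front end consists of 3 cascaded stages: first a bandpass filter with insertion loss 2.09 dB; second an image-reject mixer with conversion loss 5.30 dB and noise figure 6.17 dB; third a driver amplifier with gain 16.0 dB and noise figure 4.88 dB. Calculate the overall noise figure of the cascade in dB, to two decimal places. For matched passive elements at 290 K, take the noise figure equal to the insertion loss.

Convert to linear (a loss of L dB is a gain of −L dB): F_i = 10^(NF_i/10), G_i = 10^(G_i,dB/10)
  Stage 1: F_1 = 10^(2.09/10) = 1.618, G_1 = 10^(−2.09/10) = 0.6180
  Stage 2: F_2 = 10^(6.17/10) = 4.140, G_2 = 10^(−5.30/10) = 0.2951
  Stage 3: F_3 = 10^(4.88/10) = 3.076, G_3 = 10^(16.0/10) = 39.81
Friis cascade:
  F = 1.618 + (4.140 − 1)/0.6180 + (3.076 − 1)/0.1824 = 18.08
NF = 10 log₁₀(18.08) = 12.57 dB

12.57 dB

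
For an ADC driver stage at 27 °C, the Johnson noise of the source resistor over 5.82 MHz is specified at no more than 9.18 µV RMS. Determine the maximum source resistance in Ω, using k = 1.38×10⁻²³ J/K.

874 Ω

T = 27 °C + 273.15 = 300.15 K
Johnson–Nyquist: V_n = √(4kTRB) ⇒ R = V_n² / (4kTB)
4kTB = 4 × 1.38×10⁻²³ × 300.15 × 5.82×10⁶ = 9.64×10⁻¹⁴
R = (9.18×10⁻⁶)² / 9.64×10⁻¹⁴ = 8.74×10² Ω = 874 Ω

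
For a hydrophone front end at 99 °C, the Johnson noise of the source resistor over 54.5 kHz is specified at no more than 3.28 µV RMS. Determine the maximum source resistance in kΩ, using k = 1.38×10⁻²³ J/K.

T = 99 °C + 273.15 = 372.15 K
Johnson–Nyquist: V_n = √(4kTRB) ⇒ R = V_n² / (4kTB)
4kTB = 4 × 1.38×10⁻²³ × 372.15 × 5.45×10⁴ = 1.12×10⁻¹⁵
R = (3.28×10⁻⁶)² / 1.12×10⁻¹⁵ = 9.61×10³ Ω = 9.61 kΩ

9.61 kΩ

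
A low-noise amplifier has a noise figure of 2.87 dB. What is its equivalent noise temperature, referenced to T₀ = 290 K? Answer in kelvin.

272 K

F = 10^(2.87/10) = 1.93642
T_e = (F − 1)·T₀ = (1.93642 − 1) × 290 = 272 K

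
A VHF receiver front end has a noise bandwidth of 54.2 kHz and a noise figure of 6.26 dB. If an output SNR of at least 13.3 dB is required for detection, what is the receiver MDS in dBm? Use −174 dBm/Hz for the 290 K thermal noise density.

−107.1 dBm

Sensitivity = −174 + 10 log₁₀(B) + NF + SNR_min
= −174 + 47.34 + 6.26 + 13.3
= −107.10 dBm → −107.1 dBm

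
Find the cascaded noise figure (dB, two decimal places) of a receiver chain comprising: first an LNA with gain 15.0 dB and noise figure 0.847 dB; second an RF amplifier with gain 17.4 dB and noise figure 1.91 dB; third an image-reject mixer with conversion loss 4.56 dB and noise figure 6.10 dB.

Convert to linear (a loss of L dB is a gain of −L dB): F_i = 10^(NF_i/10), G_i = 10^(G_i,dB/10)
  Stage 1: F_1 = 10^(0.847/10) = 1.215, G_1 = 10^(15.0/10) = 31.62
  Stage 2: F_2 = 10^(1.91/10) = 1.552, G_2 = 10^(17.4/10) = 54.95
  Stage 3: F_3 = 10^(6.10/10) = 4.074, G_3 = 10^(−4.56/10) = 0.3499
Friis cascade:
  F = 1.215 + (1.552 − 1)/31.62 + (4.074 − 1)/1738 = 1.235
NF = 10 log₁₀(1.235) = 0.92 dB

0.92 dB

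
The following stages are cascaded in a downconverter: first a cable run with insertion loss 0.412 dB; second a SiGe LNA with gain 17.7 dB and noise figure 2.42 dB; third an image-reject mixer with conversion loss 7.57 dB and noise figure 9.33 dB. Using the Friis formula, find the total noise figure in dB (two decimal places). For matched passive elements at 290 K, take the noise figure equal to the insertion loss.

Convert to linear (a loss of L dB is a gain of −L dB): F_i = 10^(NF_i/10), G_i = 10^(G_i,dB/10)
  Stage 1: F_1 = 10^(0.412/10) = 1.100, G_1 = 10^(−0.412/10) = 0.9095
  Stage 2: F_2 = 10^(2.42/10) = 1.746, G_2 = 10^(17.7/10) = 58.88
  Stage 3: F_3 = 10^(9.33/10) = 8.570, G_3 = 10^(−7.57/10) = 0.1750
Friis cascade:
  F = 1.100 + (1.746 − 1)/0.9095 + (8.570 − 1)/53.55 = 2.061
NF = 10 log₁₀(2.061) = 3.14 dB

3.14 dB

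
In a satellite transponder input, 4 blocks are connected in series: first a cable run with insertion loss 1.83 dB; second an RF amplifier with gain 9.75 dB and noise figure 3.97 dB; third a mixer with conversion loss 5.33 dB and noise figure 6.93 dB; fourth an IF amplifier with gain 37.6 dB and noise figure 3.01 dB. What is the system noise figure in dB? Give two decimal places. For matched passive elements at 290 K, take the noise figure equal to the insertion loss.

6.98 dB

Convert to linear (a loss of L dB is a gain of −L dB): F_i = 10^(NF_i/10), G_i = 10^(G_i,dB/10)
  Stage 1: F_1 = 10^(1.83/10) = 1.524, G_1 = 10^(−1.83/10) = 0.6561
  Stage 2: F_2 = 10^(3.97/10) = 2.495, G_2 = 10^(9.75/10) = 9.441
  Stage 3: F_3 = 10^(6.93/10) = 4.932, G_3 = 10^(−5.33/10) = 0.2931
  Stage 4: F_4 = 10^(3.01/10) = 2.000, G_4 = 10^(37.6/10) = 5754
Friis cascade:
  F = 1.524 + (2.495 − 1)/0.6561 + (4.932 − 1)/6.194 + (2.000 − 1)/1.816 = 4.987
NF = 10 log₁₀(4.987) = 6.98 dB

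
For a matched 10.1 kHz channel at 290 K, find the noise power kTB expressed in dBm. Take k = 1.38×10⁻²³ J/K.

−133.9 dBm

P_n = kTB = 1.38×10⁻²³ × 290 × 1.01×10⁴ = 4.04×10⁻¹⁷ W
In dBm: 10 log₁₀(4.04×10⁻¹⁷ / 10⁻³) = −133.9 dBm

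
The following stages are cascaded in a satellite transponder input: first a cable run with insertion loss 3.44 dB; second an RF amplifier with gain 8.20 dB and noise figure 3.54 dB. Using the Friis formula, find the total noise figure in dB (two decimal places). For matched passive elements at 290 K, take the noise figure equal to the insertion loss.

6.98 dB

Convert to linear (a loss of L dB is a gain of −L dB): F_i = 10^(NF_i/10), G_i = 10^(G_i,dB/10)
  Stage 1: F_1 = 10^(3.44/10) = 2.208, G_1 = 10^(−3.44/10) = 0.4529
  Stage 2: F_2 = 10^(3.54/10) = 2.259, G_2 = 10^(8.20/10) = 6.607
Friis cascade:
  F = 2.208 + (2.259 − 1)/0.4529 = 4.989
NF = 10 log₁₀(4.989) = 6.98 dB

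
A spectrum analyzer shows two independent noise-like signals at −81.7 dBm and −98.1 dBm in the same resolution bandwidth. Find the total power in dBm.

Convert to linear, add, convert back:
P₁ = 6.76×10⁻¹² W, P₂ = 1.55×10⁻¹³ W
P_tot = 6.92×10⁻¹² W → 10 log₁₀(P_tot / 10⁻³) = −81.6 dBm

−81.6 dBm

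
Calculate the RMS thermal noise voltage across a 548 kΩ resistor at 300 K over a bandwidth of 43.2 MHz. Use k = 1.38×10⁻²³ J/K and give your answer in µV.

626 µV

V_n = √(4kTRB)
4kTRB = 4 × 1.38×10⁻²³ × 300 × 5.48×10⁵ × 4.32×10⁷ = 3.92×10⁻⁷ V²
V_n = √(3.92×10⁻⁷) = 6.26×10⁻⁴ V = 626 µV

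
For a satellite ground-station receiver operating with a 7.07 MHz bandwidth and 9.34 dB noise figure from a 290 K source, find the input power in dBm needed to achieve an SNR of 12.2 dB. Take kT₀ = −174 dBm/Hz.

−84.0 dBm

Sensitivity = −174 + 10 log₁₀(B) + NF + SNR_min
= −174 + 68.49 + 9.34 + 12.2
= −83.97 dBm → −84.0 dBm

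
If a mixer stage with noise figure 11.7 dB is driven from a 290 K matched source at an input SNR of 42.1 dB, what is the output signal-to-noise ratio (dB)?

30.4 dB

By definition F = SNR_in/SNR_out, so in dB: SNR_out = SNR_in − NF
SNR_out = 42.1 − 11.7 = 30.4 dB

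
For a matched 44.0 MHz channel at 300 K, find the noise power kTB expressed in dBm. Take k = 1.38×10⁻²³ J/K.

P_n = kTB = 1.38×10⁻²³ × 300 × 4.40×10⁷ = 1.82×10⁻¹³ W
In dBm: 10 log₁₀(1.82×10⁻¹³ / 10⁻³) = −97.4 dBm

−97.4 dBm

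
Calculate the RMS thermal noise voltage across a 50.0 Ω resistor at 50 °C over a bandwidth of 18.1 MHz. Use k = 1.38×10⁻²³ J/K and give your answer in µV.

T = 50 °C + 273.15 = 323.15 K
V_n = √(4kTRB)
4kTRB = 4 × 1.38×10⁻²³ × 323.15 × 5.00×10¹ × 1.81×10⁷ = 1.61×10⁻¹¹ V²
V_n = √(1.61×10⁻¹¹) = 4.02×10⁻⁶ V = 4.02 µV

4.02 µV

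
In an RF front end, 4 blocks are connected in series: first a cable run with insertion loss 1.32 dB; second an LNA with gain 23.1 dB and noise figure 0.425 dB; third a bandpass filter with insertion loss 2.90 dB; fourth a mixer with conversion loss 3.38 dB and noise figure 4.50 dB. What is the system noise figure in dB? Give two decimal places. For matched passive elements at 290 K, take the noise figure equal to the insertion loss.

1.83 dB

Convert to linear (a loss of L dB is a gain of −L dB): F_i = 10^(NF_i/10), G_i = 10^(G_i,dB/10)
  Stage 1: F_1 = 10^(1.32/10) = 1.355, G_1 = 10^(−1.32/10) = 0.7379
  Stage 2: F_2 = 10^(0.425/10) = 1.103, G_2 = 10^(23.1/10) = 204.2
  Stage 3: F_3 = 10^(2.90/10) = 1.950, G_3 = 10^(−2.90/10) = 0.5129
  Stage 4: F_4 = 10^(4.50/10) = 2.818, G_4 = 10^(−3.38/10) = 0.4592
Friis cascade:
  F = 1.355 + (1.103 − 1)/0.7379 + (1.950 − 1)/150.7 + (2.818 − 1)/77.27 = 1.524
NF = 10 log₁₀(1.524) = 1.83 dB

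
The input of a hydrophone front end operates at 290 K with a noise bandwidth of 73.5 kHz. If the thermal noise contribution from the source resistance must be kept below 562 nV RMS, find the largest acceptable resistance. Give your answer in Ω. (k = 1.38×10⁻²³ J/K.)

Johnson–Nyquist: V_n = √(4kTRB) ⇒ R = V_n² / (4kTB)
4kTB = 4 × 1.38×10⁻²³ × 290 × 7.35×10⁴ = 1.18×10⁻¹⁵
R = (5.62×10⁻⁷)² / 1.18×10⁻¹⁵ = 2.68×10² Ω = 268 Ω

268 Ω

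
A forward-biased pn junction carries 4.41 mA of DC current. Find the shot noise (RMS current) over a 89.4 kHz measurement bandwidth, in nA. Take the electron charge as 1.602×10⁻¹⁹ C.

11.2 nA

I_n = √(2qI·B)
2qI·B = 2 × 1.602×10⁻¹⁹ × 4.41×10⁻³ × 8.94×10⁴ = 1.26×10⁻¹⁶ A²
I_n = √(1.26×10⁻¹⁶) = 1.12×10⁻⁸ A = 11.2 nA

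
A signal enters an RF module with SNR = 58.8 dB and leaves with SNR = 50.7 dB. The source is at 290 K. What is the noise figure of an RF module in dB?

8.1 dB

NF (dB) = SNR_in(dB) − SNR_out(dB) when the source is at T₀
NF = 58.8 − 50.7 = 8.1 dB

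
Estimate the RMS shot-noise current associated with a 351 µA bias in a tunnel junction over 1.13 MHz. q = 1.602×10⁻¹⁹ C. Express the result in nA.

11.3 nA

I_n = √(2qI·B)
2qI·B = 2 × 1.602×10⁻¹⁹ × 3.51×10⁻⁴ × 1.13×10⁶ = 1.27×10⁻¹⁶ A²
I_n = √(1.27×10⁻¹⁶) = 1.13×10⁻⁸ A = 11.3 nA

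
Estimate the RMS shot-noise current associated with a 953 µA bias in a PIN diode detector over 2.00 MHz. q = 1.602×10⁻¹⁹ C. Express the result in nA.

I_n = √(2qI·B)
2qI·B = 2 × 1.602×10⁻¹⁹ × 9.53×10⁻⁴ × 2.00×10⁶ = 6.11×10⁻¹⁶ A²
I_n = √(6.11×10⁻¹⁶) = 2.47×10⁻⁸ A = 24.7 nA

24.7 nA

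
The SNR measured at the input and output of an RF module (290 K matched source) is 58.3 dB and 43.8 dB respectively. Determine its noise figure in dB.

NF (dB) = SNR_in(dB) − SNR_out(dB) when the source is at T₀
NF = 58.3 − 43.8 = 14.5 dB

14.5 dB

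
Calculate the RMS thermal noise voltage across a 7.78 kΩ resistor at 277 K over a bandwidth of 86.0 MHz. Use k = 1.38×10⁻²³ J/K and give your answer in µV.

101 µV

V_n = √(4kTRB)
4kTRB = 4 × 1.38×10⁻²³ × 277 × 7.78×10³ × 8.60×10⁷ = 1.02×10⁻⁸ V²
V_n = √(1.02×10⁻⁸) = 1.01×10⁻⁴ V = 101 µV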